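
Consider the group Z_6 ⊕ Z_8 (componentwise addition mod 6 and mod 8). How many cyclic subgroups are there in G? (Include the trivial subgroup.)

16

Group the elements of G by the cyclic subgroup they generate; each cyclic subgroup of order d accounts for φ(d) elements.
Cyclic subgroups by order — order 1: 1; order 2: 3; order 3: 1; order 4: 2; order 6: 3; order 8: 2; order 12: 2; order 24: 2.
Total: 16.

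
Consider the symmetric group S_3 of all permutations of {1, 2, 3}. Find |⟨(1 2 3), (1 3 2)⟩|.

|⟨(1 2 3)⟩| = 3 and |⟨(1 3 2)⟩| = 3, so |H| is a multiple of lcm(3, 3) = 3 and divides |G| = 6.
Closing under the operation: H = {e, (1 2 3), (1 3 2)}, so |H| = 3.

3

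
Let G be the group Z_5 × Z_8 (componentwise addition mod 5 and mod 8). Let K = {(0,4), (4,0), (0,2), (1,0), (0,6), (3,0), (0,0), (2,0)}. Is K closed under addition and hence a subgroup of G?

No

Closure fails: (4,0) + (0,4) = (4,4) ∉ K. So K is not a subgroup.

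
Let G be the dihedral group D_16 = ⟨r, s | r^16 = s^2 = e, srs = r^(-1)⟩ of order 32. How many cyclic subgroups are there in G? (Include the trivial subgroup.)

Each element a generates a cyclic subgroup ⟨a⟩; distinct elements may generate the same one (a cyclic group of order d has φ(d) generators).
Cyclic subgroups by order — order 1: 1; order 2: 17; order 4: 1; order 8: 1; order 16: 1.
Total: 21.

21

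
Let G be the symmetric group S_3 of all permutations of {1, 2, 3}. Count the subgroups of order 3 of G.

1

|G| = 6 and 3 | 6, so subgroups of order 3 are possible by Lagrange.
The subgroups of order 3 are: {e, (1 2 3), (1 3 2)}.
So G has 1 subgroup of order 3.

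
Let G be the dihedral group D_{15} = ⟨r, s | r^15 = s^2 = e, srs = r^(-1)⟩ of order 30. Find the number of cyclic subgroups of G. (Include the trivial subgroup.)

19

Group the elements of G by the cyclic subgroup they generate; each cyclic subgroup of order d accounts for φ(d) elements.
Cyclic subgroups by order — order 1: 1; order 2: 15; order 3: 1; order 5: 1; order 15: 1.
Total: 19.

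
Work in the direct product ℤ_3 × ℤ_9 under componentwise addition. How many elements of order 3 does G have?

8

An element (a,b) has order lcm(ord(a), ord(b)); count pairs with lcm equal to 3.
Enumerating gives 8 such elements.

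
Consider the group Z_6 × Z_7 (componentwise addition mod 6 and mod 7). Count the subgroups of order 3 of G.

1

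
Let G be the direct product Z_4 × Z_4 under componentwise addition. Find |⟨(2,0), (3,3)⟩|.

|⟨(2,0)⟩| = 2 and |⟨(3,3)⟩| = 4, so |H| is a multiple of lcm(2, 4) = 4 and divides |G| = 16.
Closing under the operation: H = {(0,0), (0,2), (1,1), (1,3), (2,0), (2,2), (3,1), (3,3)}, so |H| = 8.

8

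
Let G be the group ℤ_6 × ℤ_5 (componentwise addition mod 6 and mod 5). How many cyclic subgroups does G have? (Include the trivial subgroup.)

Group the elements of G by the cyclic subgroup they generate; each cyclic subgroup of order d accounts for φ(d) elements.
Cyclic subgroups by order — order 1: 1; order 2: 1; order 3: 1; order 5: 1; order 6: 1; order 10: 1; order 15: 1; order 30: 1.
Total: 8.

8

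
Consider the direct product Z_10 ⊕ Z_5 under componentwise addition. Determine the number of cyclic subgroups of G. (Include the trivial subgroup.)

A cyclic subgroup of order d is generated by each of its φ(d) elements of order d, so the cyclic subgroups of order d number (#elements of order d)/φ(d).
Cyclic subgroups by order — order 1: 1; order 2: 1; order 5: 6; order 10: 6.
Total: 14.

14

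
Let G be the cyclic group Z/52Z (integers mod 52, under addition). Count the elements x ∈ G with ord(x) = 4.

In a cyclic group of order 52, the number of elements of order d (for d | 52) is φ(d).
φ(4) = 2.

2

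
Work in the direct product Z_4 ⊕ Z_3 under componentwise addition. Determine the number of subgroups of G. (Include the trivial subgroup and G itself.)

|G| = 12, so by Lagrange every subgroup order divides 12. Divisors: 1, 2, 3, 4, 6, 12.
Subgroups by order — order 1: 1; order 2: 1; order 3: 1; order 4: 1; order 6: 1; order 12: 1.
Total: 1 + 1 + 1 + 1 + 1 + 1 = 6.

6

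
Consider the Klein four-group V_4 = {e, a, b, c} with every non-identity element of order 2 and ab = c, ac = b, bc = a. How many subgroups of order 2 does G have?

|G| = 4 and 2 | 4, so subgroups of order 2 are possible by Lagrange.
The subgroups of order 2 are: {e, a}; {e, b}; {e, c}.
So G has 3 subgroups of order 2.

3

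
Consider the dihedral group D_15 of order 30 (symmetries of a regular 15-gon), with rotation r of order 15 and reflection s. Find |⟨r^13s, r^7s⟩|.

10

|⟨r^13s⟩| = 2 and |⟨r^7s⟩| = 2, so |H| is a multiple of lcm(2, 2) = 2 and divides |G| = 30.
Closing under the operation: H = {e, r^3, r^6, r^9, r^12, rs, r^4s, r^7s, r^10s, r^13s}, so |H| = 10.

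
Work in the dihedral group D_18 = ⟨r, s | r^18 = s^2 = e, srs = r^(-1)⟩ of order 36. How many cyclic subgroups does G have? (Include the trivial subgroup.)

24

Group the elements of G by the cyclic subgroup they generate; each cyclic subgroup of order d accounts for φ(d) elements.
Cyclic subgroups by order — order 1: 1; order 2: 19; order 3: 1; order 6: 1; order 9: 1; order 18: 1.
Total: 24.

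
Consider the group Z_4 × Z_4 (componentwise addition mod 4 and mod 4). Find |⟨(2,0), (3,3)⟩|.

|⟨(2,0)⟩| = 2 and |⟨(3,3)⟩| = 4, so |H| is a multiple of lcm(2, 4) = 4 and divides |G| = 16.
Closing under the operation: H = {(0,0), (0,2), (1,1), (1,3), (2,0), (2,2), (3,1), (3,3)}, so |H| = 8.

8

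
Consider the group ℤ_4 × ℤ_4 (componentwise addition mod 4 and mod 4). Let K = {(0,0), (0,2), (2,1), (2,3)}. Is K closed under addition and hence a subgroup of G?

Yes

|K| = 4 divides |G| = 16, consistent with Lagrange.
K contains the identity, every element's inverse is in K, and K is closed under +: it is a subgroup.
In fact K = ⟨(2,3)⟩.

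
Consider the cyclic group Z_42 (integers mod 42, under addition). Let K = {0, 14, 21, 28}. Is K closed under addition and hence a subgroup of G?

No

|K| = 4 does not divide |G| = 42, so by Lagrange K is not a subgroup.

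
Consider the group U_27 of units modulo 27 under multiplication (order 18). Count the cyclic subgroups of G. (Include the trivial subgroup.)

Each element a generates a cyclic subgroup ⟨a⟩; distinct elements may generate the same one (a cyclic group of order d has φ(d) generators).
Cyclic subgroups by order — order 1: 1; order 2: 1; order 3: 1; order 6: 1; order 9: 1; order 18: 1.
Total: 6.

6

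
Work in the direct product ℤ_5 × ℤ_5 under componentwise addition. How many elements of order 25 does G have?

An element (a,b) has order lcm(ord(a), ord(b)); count pairs with lcm equal to 25.
Enumerating gives 0 such elements.

0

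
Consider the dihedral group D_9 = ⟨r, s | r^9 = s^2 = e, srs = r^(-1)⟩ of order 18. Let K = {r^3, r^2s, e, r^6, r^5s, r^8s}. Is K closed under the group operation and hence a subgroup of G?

|K| = 6 divides |G| = 18, consistent with Lagrange.
K contains the identity, every element's inverse is in K, and K is closed under ·: it is a subgroup.

Yes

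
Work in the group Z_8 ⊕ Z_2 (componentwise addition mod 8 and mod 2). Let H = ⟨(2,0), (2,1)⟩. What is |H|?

8

|⟨(2,0)⟩| = 4 and |⟨(2,1)⟩| = 4, so |H| is a multiple of lcm(4, 4) = 4 and divides |G| = 16.
Closing under the operation: H = {(0,0), (0,1), (2,0), (2,1), (4,0), (4,1), (6,0), (6,1)}, so |H| = 8.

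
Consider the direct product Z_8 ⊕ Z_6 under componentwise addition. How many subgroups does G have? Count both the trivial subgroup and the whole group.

|G| = 48, so by Lagrange every subgroup order divides 48. Divisors: 1, 2, 3, 4, 6, 8, 12, 16, 24, 48.
Subgroups by order — order 1: 1; order 2: 3; order 3: 1; order 4: 3; order 6: 3; order 8: 3; order 12: 3; order 16: 1; order 24: 3; order 48: 1.
Total: 1 + 3 + 1 + 3 + 3 + 3 + 3 + 1 + 3 + 1 = 22.

22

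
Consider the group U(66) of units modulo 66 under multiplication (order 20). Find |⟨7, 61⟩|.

10

|⟨7⟩| = 10 and |⟨61⟩| = 10, so |H| is a multiple of lcm(10, 10) = 10 and divides |G| = 20.
Closing under the operation: H = {1, 7, 13, 19, 25, 31, 37, 43, 49, 61}, so |H| = 10.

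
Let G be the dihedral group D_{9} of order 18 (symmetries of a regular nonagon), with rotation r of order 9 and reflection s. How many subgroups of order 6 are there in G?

3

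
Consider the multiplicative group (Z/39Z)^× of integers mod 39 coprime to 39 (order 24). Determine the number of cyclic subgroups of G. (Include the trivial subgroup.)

Group the elements of G by the cyclic subgroup they generate; each cyclic subgroup of order d accounts for φ(d) elements.
Cyclic subgroups by order — order 1: 1; order 2: 3; order 3: 1; order 4: 2; order 6: 3; order 12: 2.
Total: 12.

12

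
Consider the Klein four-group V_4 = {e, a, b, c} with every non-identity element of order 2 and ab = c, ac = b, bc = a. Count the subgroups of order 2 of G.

3

|G| = 4 and 2 | 4, so subgroups of order 2 are possible by Lagrange.
The subgroups of order 2 are: {e, a}; {e, b}; {e, c}.
So G has 3 subgroups of order 2.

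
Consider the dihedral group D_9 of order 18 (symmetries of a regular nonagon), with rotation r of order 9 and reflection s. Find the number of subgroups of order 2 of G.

9

|G| = 18 and 2 | 18, so subgroups of order 2 are possible by Lagrange.
The subgroups of order 2 are: {e, r^2s}; {e, r^3s}; {e, r^4s}; {e, r^5s}; … (9 in all).
So G has 9 subgroups of order 2.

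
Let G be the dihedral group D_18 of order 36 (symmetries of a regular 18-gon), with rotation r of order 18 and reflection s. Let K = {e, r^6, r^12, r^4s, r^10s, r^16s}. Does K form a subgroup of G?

Yes

|K| = 6 divides |G| = 36, consistent with Lagrange.
K contains the identity, every element's inverse is in K, and K is closed under ·: it is a subgroup.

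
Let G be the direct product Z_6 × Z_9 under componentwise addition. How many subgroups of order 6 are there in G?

4

|G| = 54 and 6 | 54, so subgroups of order 6 are possible by Lagrange.
The subgroups of order 6 are: {(0,0), (0,3), (0,6), (3,0), (3,3), (3,6)}; {(0,0), (1,0), (2,0), (3,0), (4,0), (5,0)}; {(0,0), (1,3), (2,6), (3,0), (4,3), (5,6)}; {(0,0), (1,6), (2,3), (3,0), (4,6), (5,3)}.
So G has 4 subgroups of order 6.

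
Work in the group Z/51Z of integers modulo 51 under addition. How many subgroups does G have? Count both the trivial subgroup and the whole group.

4

A cyclic group of order 51 has exactly one subgroup for each divisor of 51.
Divisors of 51: 1, 3, 17, 51.
So Z/51Z has 4 subgroups.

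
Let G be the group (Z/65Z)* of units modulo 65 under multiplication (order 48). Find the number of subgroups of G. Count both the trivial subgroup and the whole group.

|G| = 48, so by Lagrange every subgroup order divides 48. Divisors: 1, 2, 3, 4, 6, 8, 12, 16, 24, 48.
Subgroups by order — order 1: 1; order 2: 3; order 3: 1; order 4: 7; order 6: 3; order 8: 3; order 12: 7; order 16: 1; order 24: 3; order 48: 1.
Total: 1 + 3 + 1 + 7 + 3 + 3 + 7 + 1 + 3 + 1 = 30.

30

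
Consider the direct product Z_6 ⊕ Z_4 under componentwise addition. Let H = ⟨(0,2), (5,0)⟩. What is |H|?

|⟨(0,2)⟩| = 2 and |⟨(5,0)⟩| = 6, so |H| is a multiple of lcm(2, 6) = 6 and divides |G| = 24.
Closing under the operation: H = {(0,0), (0,2), (1,0), (1,2), (2,0), (2,2), (3,0), (3,2), (4,0), (4,2), (5,0), (5,2)}, so |H| = 12.

12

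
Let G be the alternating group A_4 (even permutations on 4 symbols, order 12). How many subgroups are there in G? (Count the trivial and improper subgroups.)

10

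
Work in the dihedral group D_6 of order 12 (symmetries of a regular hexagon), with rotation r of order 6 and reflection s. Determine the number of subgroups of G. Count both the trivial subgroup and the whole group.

16

|G| = 12, so by Lagrange every subgroup order divides 12. Divisors: 1, 2, 3, 4, 6, 12.
Subgroups by order — order 1: 1; order 2: 7; order 3: 1; order 4: 3; order 6: 3; order 12: 1.
Total: 1 + 7 + 1 + 3 + 3 + 1 = 16.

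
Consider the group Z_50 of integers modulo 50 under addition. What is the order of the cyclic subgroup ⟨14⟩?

25

In Z_50, the order of an element a is n/gcd(a, n).
gcd(14, 50) = 2, so |⟨14⟩| = 50/2 = 25.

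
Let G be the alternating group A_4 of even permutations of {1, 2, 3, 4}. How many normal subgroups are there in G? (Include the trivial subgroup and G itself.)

G has 10 subgroups. Checking conjugation-invariance by order — order 1: 1/1 normal; order 2: 0/3 normal; order 3: 0/4 normal; order 4: 1/1 normal; order 12: 1/1 normal.
Total normal subgroups: 3.

3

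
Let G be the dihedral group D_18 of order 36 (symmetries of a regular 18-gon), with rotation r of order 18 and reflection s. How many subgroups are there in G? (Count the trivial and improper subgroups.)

|G| = 36, so by Lagrange every subgroup order divides 36. Divisors: 1, 2, 3, 4, 6, 9, 12, 18, 36.
Subgroups by order — order 1: 1; order 2: 19; order 3: 1; order 4: 9; order 6: 7; order 9: 1; order 12: 3; order 18: 3; order 36: 1.
Total: 1 + 19 + 1 + 9 + 7 + 1 + 3 + 3 + 1 = 45.

45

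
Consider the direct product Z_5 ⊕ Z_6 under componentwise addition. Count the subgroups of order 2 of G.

1

|G| = 30 and 2 | 30, so subgroups of order 2 are possible by Lagrange.
The subgroups of order 2 are: {(0,0), (0,3)}.
So G has 1 subgroup of order 2.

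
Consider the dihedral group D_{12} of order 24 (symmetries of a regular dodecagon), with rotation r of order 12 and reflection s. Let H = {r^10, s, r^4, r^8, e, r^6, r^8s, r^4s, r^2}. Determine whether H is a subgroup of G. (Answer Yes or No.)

|H| = 9 does not divide |G| = 24, so by Lagrange H is not a subgroup.

No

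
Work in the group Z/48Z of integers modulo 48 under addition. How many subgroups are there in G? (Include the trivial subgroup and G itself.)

Subgroups of the cyclic group Z/48Z correspond bijectively to divisors of 48.
Divisors of 48: 1, 2, 3, 4, 6, 8, 12, 16, 24, 48.
So Z/48Z has 10 subgroups.

10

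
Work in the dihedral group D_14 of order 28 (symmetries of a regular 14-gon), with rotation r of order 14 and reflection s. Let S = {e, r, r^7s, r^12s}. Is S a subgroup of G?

r ∈ S but its inverse r^13 ∉ S, so S is not a subgroup.

No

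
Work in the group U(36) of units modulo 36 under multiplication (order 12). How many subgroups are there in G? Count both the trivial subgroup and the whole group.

|G| = 12, so by Lagrange every subgroup order divides 12. Divisors: 1, 2, 3, 4, 6, 12.
Subgroups by order — order 1: 1; order 2: 3; order 3: 1; order 4: 1; order 6: 3; order 12: 1.
Total: 1 + 3 + 1 + 1 + 3 + 1 = 10.

10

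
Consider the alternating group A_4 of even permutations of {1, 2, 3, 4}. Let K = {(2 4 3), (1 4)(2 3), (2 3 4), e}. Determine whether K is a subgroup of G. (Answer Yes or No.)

No

Closure fails: (2 4 3) ∘ (1 4)(2 3) = (1 3 4) ∉ K. So K is not a subgroup.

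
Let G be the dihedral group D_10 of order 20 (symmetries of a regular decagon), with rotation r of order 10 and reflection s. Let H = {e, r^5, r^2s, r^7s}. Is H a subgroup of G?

|H| = 4 divides |G| = 20, consistent with Lagrange.
H contains the identity, every element's inverse is in H, and H is closed under ·: it is a subgroup.

Yes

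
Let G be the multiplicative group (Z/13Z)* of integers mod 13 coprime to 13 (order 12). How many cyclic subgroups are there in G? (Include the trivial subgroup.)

Each element a generates a cyclic subgroup ⟨a⟩; distinct elements may generate the same one (a cyclic group of order d has φ(d) generators).
Cyclic subgroups by order — order 1: 1; order 2: 1; order 3: 1; order 4: 1; order 6: 1; order 12: 1.
Total: 6.

6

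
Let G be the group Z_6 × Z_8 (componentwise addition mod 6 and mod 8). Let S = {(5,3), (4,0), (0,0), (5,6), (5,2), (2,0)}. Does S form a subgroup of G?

No

(5,6) ∈ S but its inverse (1,2) ∉ S, so S is not a subgroup.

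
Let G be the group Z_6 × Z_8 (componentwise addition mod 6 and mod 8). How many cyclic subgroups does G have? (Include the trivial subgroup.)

16

A cyclic subgroup of order d is generated by each of its φ(d) elements of order d, so the cyclic subgroups of order d number (#elements of order d)/φ(d).
Cyclic subgroups by order — order 1: 1; order 2: 3; order 3: 1; order 4: 2; order 6: 3; order 8: 2; order 12: 2; order 24: 2.
Total: 16.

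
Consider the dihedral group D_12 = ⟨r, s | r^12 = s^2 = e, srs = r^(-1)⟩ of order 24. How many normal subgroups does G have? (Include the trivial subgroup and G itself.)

9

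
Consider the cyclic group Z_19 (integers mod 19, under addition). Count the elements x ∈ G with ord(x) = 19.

18

In a cyclic group of order 19, the number of elements of order d (for d | 19) is φ(d).
φ(19) = 18.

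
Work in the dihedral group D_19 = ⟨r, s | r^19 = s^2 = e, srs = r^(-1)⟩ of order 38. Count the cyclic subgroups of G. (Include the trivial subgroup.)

Each element a generates a cyclic subgroup ⟨a⟩; distinct elements may generate the same one (a cyclic group of order d has φ(d) generators).
Cyclic subgroups by order — order 1: 1; order 2: 19; order 19: 1.
Total: 21.

21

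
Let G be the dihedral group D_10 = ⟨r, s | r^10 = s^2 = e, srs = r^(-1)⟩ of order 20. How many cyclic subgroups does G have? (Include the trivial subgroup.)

14

Group the elements of G by the cyclic subgroup they generate; each cyclic subgroup of order d accounts for φ(d) elements.
Cyclic subgroups by order — order 1: 1; order 2: 11; order 5: 1; order 10: 1.
Total: 14.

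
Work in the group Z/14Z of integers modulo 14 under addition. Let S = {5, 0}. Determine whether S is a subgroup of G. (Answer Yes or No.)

No

5 ∈ S but its inverse 9 ∉ S, so S is not a subgroup.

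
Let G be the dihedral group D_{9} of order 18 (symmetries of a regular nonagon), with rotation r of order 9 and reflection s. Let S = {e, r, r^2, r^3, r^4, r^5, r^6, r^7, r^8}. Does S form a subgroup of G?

|S| = 9 divides |G| = 18, consistent with Lagrange.
S contains the identity, every element's inverse is in S, and S is closed under ·: it is a subgroup.
In fact S = ⟨r^4⟩.

Yes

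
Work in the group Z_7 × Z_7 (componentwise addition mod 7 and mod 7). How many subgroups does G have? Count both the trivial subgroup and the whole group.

|G| = 49, so by Lagrange every subgroup order divides 49. Divisors: 1, 7, 49.
Subgroups by order — order 1: 1; order 7: 8; order 49: 1.
Total: 1 + 8 + 1 = 10.

10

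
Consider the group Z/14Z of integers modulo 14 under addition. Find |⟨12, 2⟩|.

7

|⟨12⟩| = 7 and |⟨2⟩| = 7, so |H| is a multiple of lcm(7, 7) = 7 and divides |G| = 14.
Closing under the operation: H = {0, 2, 4, 6, 8, 10, 12}, so |H| = 7.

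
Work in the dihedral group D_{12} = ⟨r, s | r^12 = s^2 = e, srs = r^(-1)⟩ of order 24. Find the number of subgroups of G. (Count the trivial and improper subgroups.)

34

|G| = 24, so by Lagrange every subgroup order divides 24. Divisors: 1, 2, 3, 4, 6, 8, 12, 24.
Subgroups by order — order 1: 1; order 2: 13; order 3: 1; order 4: 7; order 6: 5; order 8: 3; order 12: 3; order 24: 1.
Total: 1 + 13 + 1 + 7 + 5 + 3 + 3 + 1 = 34.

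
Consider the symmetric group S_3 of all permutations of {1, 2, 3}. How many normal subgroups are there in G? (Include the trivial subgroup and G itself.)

G has 6 subgroups. Checking conjugation-invariance by order — order 1: 1/1 normal; order 2: 0/3 normal; order 3: 1/1 normal; order 6: 1/1 normal.
Total normal subgroups: 3.

3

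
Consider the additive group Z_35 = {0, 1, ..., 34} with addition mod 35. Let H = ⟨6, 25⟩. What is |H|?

35

|⟨6⟩| = 35 and |⟨25⟩| = 7, so |H| is a multiple of lcm(35, 7) = 35 and divides |G| = 35.
Closing {6, 25} under the group operation gives all of G, so |H| = 35.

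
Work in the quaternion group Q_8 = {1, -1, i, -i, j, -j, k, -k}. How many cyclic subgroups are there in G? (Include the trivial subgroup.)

5

A cyclic subgroup of order d is generated by each of its φ(d) elements of order d, so the cyclic subgroups of order d number (#elements of order d)/φ(d).
Cyclic subgroups by order — order 1: 1; order 2: 1; order 4: 3.
Total: 5.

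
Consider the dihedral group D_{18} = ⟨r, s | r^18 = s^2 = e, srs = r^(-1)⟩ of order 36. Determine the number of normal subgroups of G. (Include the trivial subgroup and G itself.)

9

G has 45 subgroups. Checking conjugation-invariance by order — order 1: 1/1 normal; order 2: 1/19 normal; order 3: 1/1 normal; order 4: 0/9 normal; order 6: 1/7 normal; order 9: 1/1 normal; order 12: 0/3 normal; order 18: 3/3 normal; order 36: 1/1 normal.
Total normal subgroups: 9.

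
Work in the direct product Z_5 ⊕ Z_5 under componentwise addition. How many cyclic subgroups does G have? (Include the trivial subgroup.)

7

Group the elements of G by the cyclic subgroup they generate; each cyclic subgroup of order d accounts for φ(d) elements.
Cyclic subgroups by order — order 1: 1; order 5: 6.
Total: 7.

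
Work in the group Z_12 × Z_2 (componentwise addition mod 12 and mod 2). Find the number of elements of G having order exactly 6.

An element (a,b) has order lcm(ord(a), ord(b)); count pairs with lcm equal to 6.
Enumerating gives 6 such elements.

6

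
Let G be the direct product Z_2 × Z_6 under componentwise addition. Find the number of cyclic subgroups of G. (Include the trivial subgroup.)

A cyclic subgroup of order d is generated by each of its φ(d) elements of order d, so the cyclic subgroups of order d number (#elements of order d)/φ(d).
Cyclic subgroups by order — order 1: 1; order 2: 3; order 3: 1; order 6: 3.
Total: 8.

8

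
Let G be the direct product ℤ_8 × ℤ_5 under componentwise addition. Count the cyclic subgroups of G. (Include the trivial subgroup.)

8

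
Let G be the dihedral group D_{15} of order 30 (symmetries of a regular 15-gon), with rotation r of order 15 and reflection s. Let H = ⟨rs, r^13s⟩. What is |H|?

|⟨rs⟩| = 2 and |⟨r^13s⟩| = 2, so |H| is a multiple of lcm(2, 2) = 2 and divides |G| = 30.
Closing under the operation: H = {e, r^3, r^6, r^9, r^12, rs, r^4s, r^7s, r^10s, r^13s}, so |H| = 10.

10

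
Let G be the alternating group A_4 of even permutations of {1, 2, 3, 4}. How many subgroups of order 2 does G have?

|G| = 12 and 2 | 12, so subgroups of order 2 are possible by Lagrange.
The subgroups of order 2 are: {e, (1 2)(3 4)}; {e, (1 3)(2 4)}; {e, (1 4)(2 3)}.
So G has 3 subgroups of order 2.

3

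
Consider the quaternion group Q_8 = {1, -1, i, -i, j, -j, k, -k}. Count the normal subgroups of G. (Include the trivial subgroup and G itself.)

6

G has 6 subgroups. Checking conjugation-invariance by order — order 1: 1/1 normal; order 2: 1/1 normal; order 4: 3/3 normal; order 8: 1/1 normal.
Total normal subgroups: 6.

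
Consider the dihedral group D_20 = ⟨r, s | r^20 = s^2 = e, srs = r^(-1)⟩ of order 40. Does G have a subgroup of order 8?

8 | 40. A subgroup of order 8 is {e, r^5, r^10, r^15, s, r^5s, r^10s, r^15s}.

Yes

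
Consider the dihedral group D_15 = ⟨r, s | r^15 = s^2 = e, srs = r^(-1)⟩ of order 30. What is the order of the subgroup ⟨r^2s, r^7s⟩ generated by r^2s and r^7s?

|⟨r^2s⟩| = 2 and |⟨r^7s⟩| = 2, so |H| is a multiple of lcm(2, 2) = 2 and divides |G| = 30.
Closing under the operation: H = {e, r^5, r^10, r^2s, r^7s, r^12s}, so |H| = 6.

6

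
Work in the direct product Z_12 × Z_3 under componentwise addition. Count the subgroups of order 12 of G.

|G| = 36 and 12 | 36, so subgroups of order 12 are possible by Lagrange.
The subgroups of order 12 are: {(0,0), (0,1), (0,2), (3,0), (3,1), (3,2), (6,0), (6,1), (6,2), (9,0), (9,1), (9,2)}; {(0,0), (1,0), (2,0), (3,0), (4,0), (5,0), (6,0), (7,0), (8,0), (9,0), (10,0), (11,0)}; {(0,0), (1,1), (2,2), (3,0), (4,1), (5,2), (6,0), (7,1), (8,2), (9,0), (10,1), (11,2)}; {(0,0), (1,2), (2,1), (3,0), (4,2), (5,1), (6,0), (7,2), (8,1), (9,0), (10,2), (11,1)}.
So G has 4 subgroups of order 12.

4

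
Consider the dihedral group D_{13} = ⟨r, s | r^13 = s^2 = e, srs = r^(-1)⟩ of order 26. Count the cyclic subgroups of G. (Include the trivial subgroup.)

Group the elements of G by the cyclic subgroup they generate; each cyclic subgroup of order d accounts for φ(d) elements.
Cyclic subgroups by order — order 1: 1; order 2: 13; order 13: 1.
Total: 15.

15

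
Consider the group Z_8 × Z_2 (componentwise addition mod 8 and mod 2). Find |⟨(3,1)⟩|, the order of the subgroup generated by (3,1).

8

The order of (3,1) in Z_8 × Z_2 is lcm(ord(3) in Z_8, ord(1) in Z_2).
ord(3) = 8 and ord(1) = 2, so |⟨(3,1)⟩| = lcm(8, 2) = 8.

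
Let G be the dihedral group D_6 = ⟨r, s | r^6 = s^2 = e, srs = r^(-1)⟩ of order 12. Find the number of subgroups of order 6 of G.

3

|G| = 12 and 6 | 12, so subgroups of order 6 are possible by Lagrange.
The subgroups of order 6 are: {e, r, r^2, r^3, r^4, r^5}; {e, r^2, r^4, s, r^2s, r^4s}; {e, r^2, r^4, rs, r^3s, r^5s}.
So G has 3 subgroups of order 6.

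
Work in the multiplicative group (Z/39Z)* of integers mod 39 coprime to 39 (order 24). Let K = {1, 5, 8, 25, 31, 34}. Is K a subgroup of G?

No

Closure fails: 34 · 5 = 14 ∉ K. So K is not a subgroup.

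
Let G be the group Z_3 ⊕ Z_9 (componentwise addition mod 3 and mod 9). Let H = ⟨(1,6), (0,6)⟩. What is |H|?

|⟨(1,6)⟩| = 3 and |⟨(0,6)⟩| = 3, so |H| is a multiple of lcm(3, 3) = 3 and divides |G| = 27.
Closing under the operation: H = {(0,0), (0,3), (0,6), (1,0), (1,3), (1,6), (2,0), (2,3), (2,6)}, so |H| = 9.

9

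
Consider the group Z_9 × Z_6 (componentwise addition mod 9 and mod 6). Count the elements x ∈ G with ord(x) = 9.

An element (a,b) has order lcm(ord(a), ord(b)); count pairs with lcm equal to 9.
Enumerating gives 18 such elements.

18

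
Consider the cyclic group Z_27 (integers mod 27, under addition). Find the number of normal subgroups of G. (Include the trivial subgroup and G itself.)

4

G is abelian, so every subgroup is normal.
G has 4 subgroups in total, hence 4 normal subgroups.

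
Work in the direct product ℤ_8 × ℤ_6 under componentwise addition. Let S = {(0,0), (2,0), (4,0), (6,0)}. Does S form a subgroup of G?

Yes

|S| = 4 divides |G| = 48, consistent with Lagrange.
S contains the identity, every element's inverse is in S, and S is closed under +: it is a subgroup.
In fact S = ⟨(6,0)⟩.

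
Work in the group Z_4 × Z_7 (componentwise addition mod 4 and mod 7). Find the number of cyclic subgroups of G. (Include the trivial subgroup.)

A cyclic subgroup of order d is generated by each of its φ(d) elements of order d, so the cyclic subgroups of order d number (#elements of order d)/φ(d).
Cyclic subgroups by order — order 1: 1; order 2: 1; order 4: 1; order 7: 1; order 14: 1; order 28: 1.
Total: 6.

6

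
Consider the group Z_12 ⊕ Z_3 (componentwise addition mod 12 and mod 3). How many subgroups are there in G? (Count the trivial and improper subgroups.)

|G| = 36, so by Lagrange every subgroup order divides 36. Divisors: 1, 2, 3, 4, 6, 9, 12, 18, 36.
Subgroups by order — order 1: 1; order 2: 1; order 3: 4; order 4: 1; order 6: 4; order 9: 1; order 12: 4; order 18: 1; order 36: 1.
Total: 1 + 1 + 4 + 1 + 4 + 1 + 4 + 1 + 1 = 18.

18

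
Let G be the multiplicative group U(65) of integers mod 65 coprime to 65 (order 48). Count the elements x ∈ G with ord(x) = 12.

24

Enumerating element orders in G gives 24 elements of order 12.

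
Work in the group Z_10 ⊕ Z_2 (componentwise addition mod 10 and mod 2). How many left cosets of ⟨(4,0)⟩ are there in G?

4

|⟨(4,0)⟩| = 5 and |G| = 20.
By Lagrange, [G : H] = |G|/|H| = 20/5 = 4.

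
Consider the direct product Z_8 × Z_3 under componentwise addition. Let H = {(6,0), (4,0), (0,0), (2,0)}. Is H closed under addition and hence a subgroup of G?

Yes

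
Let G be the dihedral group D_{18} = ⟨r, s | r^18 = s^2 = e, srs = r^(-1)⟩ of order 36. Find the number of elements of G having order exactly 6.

The elements of order 6 are: r^3, r^15.
That's 2.

2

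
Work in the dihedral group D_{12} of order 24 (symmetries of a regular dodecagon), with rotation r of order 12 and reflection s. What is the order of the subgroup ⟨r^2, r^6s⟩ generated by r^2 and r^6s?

|⟨r^2⟩| = 6 and |⟨r^6s⟩| = 2, so |H| is a multiple of lcm(6, 2) = 6 and divides |G| = 24.
Closing under the operation: H = {e, r^2, r^4, r^6, r^8, r^10, s, r^2s, r^4s, r^6s, r^8s, r^10s}, so |H| = 12.

12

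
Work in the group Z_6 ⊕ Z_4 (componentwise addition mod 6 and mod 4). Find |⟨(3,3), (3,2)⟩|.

8

|⟨(3,3)⟩| = 4 and |⟨(3,2)⟩| = 2, so |H| is a multiple of lcm(4, 2) = 4 and divides |G| = 24.
Closing under the operation: H = {(0,0), (0,1), (0,2), (0,3), (3,0), (3,1), (3,2), (3,3)}, so |H| = 8.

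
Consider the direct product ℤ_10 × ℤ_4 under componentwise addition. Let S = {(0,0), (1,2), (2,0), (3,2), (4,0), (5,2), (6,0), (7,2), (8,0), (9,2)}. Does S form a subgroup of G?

|S| = 10 divides |G| = 40, consistent with Lagrange.
S contains the identity, every element's inverse is in S, and S is closed under +: it is a subgroup.
In fact S = ⟨(1,2)⟩.

Yes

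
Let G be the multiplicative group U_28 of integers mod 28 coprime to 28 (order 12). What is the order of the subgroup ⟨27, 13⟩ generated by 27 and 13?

|⟨27⟩| = 2 and |⟨13⟩| = 2, so |H| is a multiple of lcm(2, 2) = 2 and divides |G| = 12.
Closing under the operation: H = {1, 13, 15, 27}, so |H| = 4.

4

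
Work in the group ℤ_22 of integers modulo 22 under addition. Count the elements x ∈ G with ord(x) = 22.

10

In a cyclic group of order 22, the number of elements of order d (for d | 22) is φ(d).
φ(22) = 10.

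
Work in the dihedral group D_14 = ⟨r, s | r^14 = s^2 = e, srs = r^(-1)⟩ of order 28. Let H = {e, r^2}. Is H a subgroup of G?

r^2 ∈ H but its inverse r^12 ∉ H, so H is not a subgroup.

No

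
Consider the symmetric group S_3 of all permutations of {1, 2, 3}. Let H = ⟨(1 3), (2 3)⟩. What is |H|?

6

|⟨(1 3)⟩| = 2 and |⟨(2 3)⟩| = 2, so |H| is a multiple of lcm(2, 2) = 2 and divides |G| = 6.
Closing {(1 3), (2 3)} under the group operation gives all of G, so |H| = 6.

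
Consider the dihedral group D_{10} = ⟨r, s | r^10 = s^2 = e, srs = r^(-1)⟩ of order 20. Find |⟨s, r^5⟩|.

|⟨s⟩| = 2 and |⟨r^5⟩| = 2, so |H| is a multiple of lcm(2, 2) = 2 and divides |G| = 20.
Closing under the operation: H = {e, r^5, s, r^5s}, so |H| = 4.

4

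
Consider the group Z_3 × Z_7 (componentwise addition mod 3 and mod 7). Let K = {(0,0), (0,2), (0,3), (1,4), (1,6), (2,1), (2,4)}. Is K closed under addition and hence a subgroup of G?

No

(2,4) ∈ K but its inverse (1,3) ∉ K, so K is not a subgroup.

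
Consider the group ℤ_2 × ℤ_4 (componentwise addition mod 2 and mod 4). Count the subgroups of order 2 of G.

|G| = 8 and 2 | 8, so subgroups of order 2 are possible by Lagrange.
The subgroups of order 2 are: {(0,0), (0,2)}; {(0,0), (1,0)}; {(0,0), (1,2)}.
So G has 3 subgroups of order 2.

3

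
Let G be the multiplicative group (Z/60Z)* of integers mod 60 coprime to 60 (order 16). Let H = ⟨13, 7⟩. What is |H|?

|⟨13⟩| = 4 and |⟨7⟩| = 4, so |H| is a multiple of lcm(4, 4) = 4 and divides |G| = 16.
Closing under the operation: H = {1, 7, 13, 19, 31, 37, 43, 49}, so |H| = 8.

8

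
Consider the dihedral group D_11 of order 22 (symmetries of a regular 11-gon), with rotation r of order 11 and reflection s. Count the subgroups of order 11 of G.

|G| = 22 and 11 | 22, so subgroups of order 11 are possible by Lagrange.
The subgroups of order 11 are: {e, r, r^2, r^3, r^4, r^5, r^6, r^7, r^8, r^9, r^10}.
So G has 1 subgroup of order 11.

1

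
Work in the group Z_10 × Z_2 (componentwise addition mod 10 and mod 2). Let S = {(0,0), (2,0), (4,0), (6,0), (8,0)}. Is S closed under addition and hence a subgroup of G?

|S| = 5 divides |G| = 20, consistent with Lagrange.
S contains the identity, every element's inverse is in S, and S is closed under +: it is a subgroup.
In fact S = ⟨(4,0)⟩.

Yes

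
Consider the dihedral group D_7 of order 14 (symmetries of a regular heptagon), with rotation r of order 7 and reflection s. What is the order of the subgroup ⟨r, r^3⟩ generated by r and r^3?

7

|⟨r⟩| = 7 and |⟨r^3⟩| = 7, so |H| is a multiple of lcm(7, 7) = 7 and divides |G| = 14.
Closing under the operation: H = {e, r, r^2, r^3, r^4, r^5, r^6}, so |H| = 7.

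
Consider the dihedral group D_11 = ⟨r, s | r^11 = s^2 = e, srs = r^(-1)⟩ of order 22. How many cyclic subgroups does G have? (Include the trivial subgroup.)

13

Each element a generates a cyclic subgroup ⟨a⟩; distinct elements may generate the same one (a cyclic group of order d has φ(d) generators).
Cyclic subgroups by order — order 1: 1; order 2: 11; order 11: 1.
Total: 13.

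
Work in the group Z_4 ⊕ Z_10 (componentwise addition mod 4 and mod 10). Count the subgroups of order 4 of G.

3

|G| = 40 and 4 | 40, so subgroups of order 4 are possible by Lagrange.
The subgroups of order 4 are: {(0,0), (0,5), (2,0), (2,5)}; {(0,0), (1,0), (2,0), (3,0)}; {(0,0), (1,5), (2,0), (3,5)}.
So G has 3 subgroups of order 4.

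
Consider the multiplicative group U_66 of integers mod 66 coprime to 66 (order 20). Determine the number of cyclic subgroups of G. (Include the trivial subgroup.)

Each element a generates a cyclic subgroup ⟨a⟩; distinct elements may generate the same one (a cyclic group of order d has φ(d) generators).
Cyclic subgroups by order — order 1: 1; order 2: 3; order 5: 1; order 10: 3.
Total: 8.

8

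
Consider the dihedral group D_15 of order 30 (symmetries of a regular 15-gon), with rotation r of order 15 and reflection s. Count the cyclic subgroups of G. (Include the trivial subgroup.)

Each element a generates a cyclic subgroup ⟨a⟩; distinct elements may generate the same one (a cyclic group of order d has φ(d) generators).
Cyclic subgroups by order — order 1: 1; order 2: 15; order 3: 1; order 5: 1; order 15: 1.
Total: 19.

19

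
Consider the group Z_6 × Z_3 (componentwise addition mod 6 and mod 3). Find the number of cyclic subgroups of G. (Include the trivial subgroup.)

10

Each element a generates a cyclic subgroup ⟨a⟩; distinct elements may generate the same one (a cyclic group of order d has φ(d) generators).
Cyclic subgroups by order — order 1: 1; order 2: 1; order 3: 4; order 6: 4.
Total: 10.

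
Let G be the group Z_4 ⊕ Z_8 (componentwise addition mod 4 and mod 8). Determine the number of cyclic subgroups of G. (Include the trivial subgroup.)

Each element a generates a cyclic subgroup ⟨a⟩; distinct elements may generate the same one (a cyclic group of order d has φ(d) generators).
Cyclic subgroups by order — order 1: 1; order 2: 3; order 4: 6; order 8: 4.
Total: 14.

14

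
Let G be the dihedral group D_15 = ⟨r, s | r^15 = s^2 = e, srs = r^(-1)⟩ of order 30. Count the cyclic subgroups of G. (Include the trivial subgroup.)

Group the elements of G by the cyclic subgroup they generate; each cyclic subgroup of order d accounts for φ(d) elements.
Cyclic subgroups by order — order 1: 1; order 2: 15; order 3: 1; order 5: 1; order 15: 1.
Total: 19.

19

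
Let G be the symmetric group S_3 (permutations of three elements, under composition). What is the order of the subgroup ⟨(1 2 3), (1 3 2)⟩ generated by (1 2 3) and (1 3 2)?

3

|⟨(1 2 3)⟩| = 3 and |⟨(1 3 2)⟩| = 3, so |H| is a multiple of lcm(3, 3) = 3 and divides |G| = 6.
Closing under the operation: H = {e, (1 2 3), (1 3 2)}, so |H| = 3.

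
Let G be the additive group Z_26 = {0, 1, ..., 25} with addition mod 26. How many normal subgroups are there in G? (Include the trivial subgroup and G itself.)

4

G is abelian, so every subgroup is normal.
G has 4 subgroups in total, hence 4 normal subgroups.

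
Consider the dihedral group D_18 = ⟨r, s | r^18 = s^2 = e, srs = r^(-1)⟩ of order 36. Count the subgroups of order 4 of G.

9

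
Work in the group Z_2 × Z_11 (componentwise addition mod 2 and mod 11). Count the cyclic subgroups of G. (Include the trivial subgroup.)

4

Group the elements of G by the cyclic subgroup they generate; each cyclic subgroup of order d accounts for φ(d) elements.
Cyclic subgroups by order — order 1: 1; order 2: 1; order 11: 1; order 22: 1.
Total: 4.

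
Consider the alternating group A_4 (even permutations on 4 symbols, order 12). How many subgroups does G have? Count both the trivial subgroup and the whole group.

10

|G| = 12, so by Lagrange every subgroup order divides 12. Divisors: 1, 2, 3, 4, 6, 12.
Subgroups by order — order 1: 1; order 2: 3; order 3: 4; order 4: 1; order 6: 0; order 12: 1.
Total: 1 + 3 + 4 + 1 + 0 + 1 = 10.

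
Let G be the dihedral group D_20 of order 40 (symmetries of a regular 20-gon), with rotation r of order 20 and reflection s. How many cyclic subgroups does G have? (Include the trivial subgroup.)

26

Group the elements of G by the cyclic subgroup they generate; each cyclic subgroup of order d accounts for φ(d) elements.
Cyclic subgroups by order — order 1: 1; order 2: 21; order 4: 1; order 5: 1; order 10: 1; order 20: 1.
Total: 26.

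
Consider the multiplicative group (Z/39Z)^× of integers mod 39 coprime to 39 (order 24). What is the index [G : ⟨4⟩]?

|⟨4⟩| = 6 and |G| = 24.
By Lagrange, [G : H] = |G|/|H| = 24/6 = 4.

4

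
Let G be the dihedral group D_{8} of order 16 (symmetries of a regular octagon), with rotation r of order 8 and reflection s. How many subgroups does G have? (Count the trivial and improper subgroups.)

|G| = 16, so by Lagrange every subgroup order divides 16. Divisors: 1, 2, 4, 8, 16.
Subgroups by order — order 1: 1; order 2: 9; order 4: 5; order 8: 3; order 16: 1.
Total: 1 + 9 + 5 + 3 + 1 = 19.

19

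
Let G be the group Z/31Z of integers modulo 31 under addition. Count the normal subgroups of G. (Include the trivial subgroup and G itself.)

2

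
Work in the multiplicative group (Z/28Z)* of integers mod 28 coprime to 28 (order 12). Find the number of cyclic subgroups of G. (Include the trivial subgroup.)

8

Group the elements of G by the cyclic subgroup they generate; each cyclic subgroup of order d accounts for φ(d) elements.
Cyclic subgroups by order — order 1: 1; order 2: 3; order 3: 1; order 6: 3.
Total: 8.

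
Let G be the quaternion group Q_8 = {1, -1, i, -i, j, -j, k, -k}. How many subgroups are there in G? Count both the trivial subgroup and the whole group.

|G| = 8, so by Lagrange every subgroup order divides 8. Divisors: 1, 2, 4, 8.
Subgroups by order — order 1: 1; order 2: 1; order 4: 3; order 8: 1.
Total: 1 + 1 + 3 + 1 = 6.

6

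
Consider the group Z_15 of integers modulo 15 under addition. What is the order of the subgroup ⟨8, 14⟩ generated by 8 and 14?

|⟨8⟩| = 15 and |⟨14⟩| = 15, so |H| is a multiple of lcm(15, 15) = 15 and divides |G| = 15.
Closing {8, 14} under the group operation gives all of G, so |H| = 15.

15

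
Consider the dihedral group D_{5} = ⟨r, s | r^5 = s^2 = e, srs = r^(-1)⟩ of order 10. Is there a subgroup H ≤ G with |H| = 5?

Yes

5 | 10. A subgroup of order 5 is {e, r, r^2, r^3, r^4}.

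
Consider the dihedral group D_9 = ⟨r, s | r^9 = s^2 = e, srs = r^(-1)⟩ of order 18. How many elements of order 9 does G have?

6

The elements of order 9 are: r, r^2, r^4, r^5, r^7, r^8.
That's 6.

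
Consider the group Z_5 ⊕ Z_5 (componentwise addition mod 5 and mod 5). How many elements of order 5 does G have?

An element (a,b) has order lcm(ord(a), ord(b)); count pairs with lcm equal to 5.
Enumerating gives 24 such elements.

24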